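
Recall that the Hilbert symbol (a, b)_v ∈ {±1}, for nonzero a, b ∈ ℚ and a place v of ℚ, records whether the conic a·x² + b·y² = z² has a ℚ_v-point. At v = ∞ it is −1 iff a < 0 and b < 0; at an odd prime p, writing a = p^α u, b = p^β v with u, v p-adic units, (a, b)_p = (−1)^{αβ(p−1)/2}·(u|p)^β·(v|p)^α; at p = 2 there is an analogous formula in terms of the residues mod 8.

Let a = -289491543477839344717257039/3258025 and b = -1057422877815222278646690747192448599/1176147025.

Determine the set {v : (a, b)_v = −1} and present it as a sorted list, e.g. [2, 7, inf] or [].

Mod squares: a ≡ -6290999, b ≡ -88319. Check v ∈ {∞, 2, 3, 5, 7, 11, 13, 19, 29, 31, 37, 41}.
v=31: a=31^2·(≡22), b=31^3·(≡21) mod 31; (22|31)=-1, (21|31)=-1; (−1)^{2·3·15}·(-1)^3·(-1)^2 = -1.
v=3: a=3^4·(≡1), b=3^6·(≡1) mod 3; (1|3)=+1, (1|3)=+1; (−1)^{4·6·1}·(+1)^6·(+1)^4 = +1.
v=11: a=11^5·(≡9), b=11^7·(≡1) mod 11; (9|11)=+1, (1|11)=+1; (−1)^{5·7·5}·(+1)^7·(+1)^5 = -1.
v=41: a=41^3·(≡7), b=41^4·(≡36) mod 41; (7|41)=-1, (36|41)=+1; (−1)^{3·4·20}·(-1)^4·(+1)^3 = +1.
v=2: v_2(a)=0, v_2(b)=0; units ≡ 1, 1 (mod 8); ε·ε+αω+βω = 0·0+0·0+0·0 ≡ 0  ⇒  (a,b)_2 = +1.
v=13: a=13^5·(≡7), b=13^6·(≡1) mod 13; (7|13)=-1, (1|13)=+1; (−1)^{5·6·6}·(-1)^6·(+1)^5 = +1.
v=37: a=37^1·(≡26), b=37^1·(≡29) mod 37; (26|37)=+1, (29|37)=-1; (−1)^{1·1·18}·(+1)^1·(-1)^1 = -1.
v=∞: -6290999 < 0 and -88319 < 0  ⇒  (a,b)_∞ = -1.
v=7: a=7^0·(≡3), b=7^1·(≡2) mod 7; (3|7)=-1, (2|7)=+1; (−1)^{0·1·3}·(-1)^1·(+1)^0 = -1.
v=19: a=19^-4·(≡18), b=19^-6·(≡14) mod 19; (18|19)=-1, (14|19)=-1; (−1)^{-4·-6·9}·(-1)^-6·(-1)^-4 = +1.
v=5: a=5^-2·(≡1), b=5^-2·(≡1) mod 5; (1|5)=+1, (1|5)=+1; (−1)^{-2·-2·2}·(+1)^-2·(+1)^-2 = +1.
v=29: a=29^3·(≡15), b=29^4·(≡10) mod 29; (15|29)=-1, (10|29)=-1; (−1)^{3·4·14}·(-1)^4·(-1)^3 = -1.
Ram(-6290999, -88319) = {7, 11, 29, 31, 37, ∞}; no ℚ_7-point on the conic.

[7, 11, 29, 31, 37, inf]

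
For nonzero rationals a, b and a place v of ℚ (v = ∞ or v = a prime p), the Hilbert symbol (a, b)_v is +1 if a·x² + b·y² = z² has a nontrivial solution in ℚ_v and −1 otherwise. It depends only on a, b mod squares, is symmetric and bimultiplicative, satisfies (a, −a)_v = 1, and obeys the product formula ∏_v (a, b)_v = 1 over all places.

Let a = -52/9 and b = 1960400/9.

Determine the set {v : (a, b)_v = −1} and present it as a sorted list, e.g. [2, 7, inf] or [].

Mod squares: a ≡ -13, b ≡ 29. Check v ∈ {∞, 2, 3, 5, 13, 29}.
v=5: a=5^0·(≡2), b=5^2·(≡4) mod 5; (2|5)=-1, (4|5)=+1; (−1)^{0·2·2}·(-1)^2·(+1)^0 = +1.
v=13: a=13^1·(≡1), b=13^2·(≡12) mod 13; (1|13)=+1, (12|13)=+1; (−1)^{1·2·6}·(+1)^2·(+1)^1 = +1.
v=2: v_2(a)=2, v_2(b)=4; units ≡ 3, 5 (mod 8); ε·ε+αω+βω = 1·0+2·1+4·1 ≡ 0  ⇒  (a,b)_2 = +1.
v=∞: -13 < 0 and 29 > 0  ⇒  (a,b)_∞ = +1.
v=3: a=3^-2·(≡2), b=3^-2·(≡2) mod 3; (2|3)=-1, (2|3)=-1; (−1)^{-2·-2·1}·(-1)^-2·(-1)^-2 = +1.
v=29: a=29^0·(≡20), b=29^1·(≡13) mod 29; (20|29)=+1, (13|29)=+1; (−1)^{0·1·14}·(+1)^1·(+1)^0 = +1.
Ram(a, b) = ∅: the form -13·x² + 29·y² − z² is isotropic over every ℚ_v, so by Hasse–Minkowski it is isotropic over ℚ.

[]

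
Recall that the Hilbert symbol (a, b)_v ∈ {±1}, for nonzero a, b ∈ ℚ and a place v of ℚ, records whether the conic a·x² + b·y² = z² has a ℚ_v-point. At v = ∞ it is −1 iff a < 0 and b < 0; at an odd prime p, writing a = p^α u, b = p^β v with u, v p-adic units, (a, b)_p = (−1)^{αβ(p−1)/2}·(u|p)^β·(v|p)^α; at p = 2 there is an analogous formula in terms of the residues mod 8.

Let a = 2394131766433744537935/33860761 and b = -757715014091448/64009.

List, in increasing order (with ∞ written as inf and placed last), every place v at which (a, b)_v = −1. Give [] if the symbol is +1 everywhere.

[3, 5]

Mod squares: a ≡ 15, b ≡ -238. Check v ∈ {∞, 2, 3, 5, 7, 11, 17, 23}.
v=5: a=5^1·(≡2), b=5^0·(≡3) mod 5; (2|5)=-1, (3|5)=-1; (−1)^{1·0·2}·(-1)^0·(-1)^1 = -1.
v=7: a=7^10·(≡2), b=7^7·(≡1) mod 7; (2|7)=+1, (1|7)=+1; (−1)^{10·7·3}·(+1)^7·(+1)^10 = +1.
v=17: a=17^8·(≡2), b=17^5·(≡11) mod 17; (2|17)=+1, (11|17)=-1; (−1)^{8·5·8}·(+1)^5·(-1)^8 = +1.
v=23: a=23^-4·(≡5), b=23^-2·(≡22) mod 23; (5|23)=-1, (22|23)=-1; (−1)^{-4·-2·11}·(-1)^-2·(-1)^-4 = +1.
v=2: v_2(a)=0, v_2(b)=3; units ≡ 7, 1 (mod 8); ε·ε+αω+βω = 1·0+0·0+3·0 ≡ 0  ⇒  (a,b)_2 = +1.
v=3: a=3^5·(≡2), b=3^4·(≡2) mod 3; (2|3)=-1, (2|3)=-1; (−1)^{5·4·1}·(-1)^4·(-1)^5 = -1.
v=∞: 15 > 0 and -238 < 0  ⇒  (a,b)_∞ = +1.
v=11: a=11^-2·(≡9), b=11^-2·(≡5) mod 11; (9|11)=+1, (5|11)=+1; (−1)^{-2·-2·5}·(+1)^-2·(+1)^-2 = +1.
|Ram(15, -238)| = 2, even; anisotropic at {3, 5}.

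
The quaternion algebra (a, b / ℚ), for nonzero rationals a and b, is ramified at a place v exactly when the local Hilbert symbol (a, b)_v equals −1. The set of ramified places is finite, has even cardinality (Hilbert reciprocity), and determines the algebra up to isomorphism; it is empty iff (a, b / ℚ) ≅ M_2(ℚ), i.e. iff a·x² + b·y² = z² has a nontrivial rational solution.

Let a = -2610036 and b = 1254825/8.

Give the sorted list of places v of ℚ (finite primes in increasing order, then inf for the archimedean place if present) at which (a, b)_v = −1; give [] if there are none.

Mod squares: a ≡ -429, b ≡ 66. Check v ∈ {∞, 2, 3, 5, 11, 13}.
v=11: a=11^1·(≡5), b=11^1·(≡2) mod 11; (5|11)=+1, (2|11)=-1; (−1)^{1·1·5}·(+1)^1·(-1)^1 = +1.
v=5: a=5^0·(≡4), b=5^2·(≡1) mod 5; (4|5)=+1, (1|5)=+1; (−1)^{0·2·2}·(+1)^2·(+1)^0 = +1.
v=3: a=3^3·(≡1), b=3^3·(≡1) mod 3; (1|3)=+1, (1|3)=+1; (−1)^{3·3·1}·(+1)^3·(+1)^3 = -1.
v=∞: -429 < 0 and 66 > 0  ⇒  (a,b)_∞ = +1.
v=13: a=13^3·(≡8), b=13^2·(≡10) mod 13; (8|13)=-1, (10|13)=+1; (−1)^{3·2·6}·(-1)^2·(+1)^3 = +1.
v=2: v_2(a)=2, v_2(b)=-3; units ≡ 3, 1 (mod 8); ε·ε+αω+βω = 1·0+2·0+-3·1 ≡ 1  ⇒  (a,b)_2 = -1.
|Ram(-429, 66)| = 2, even; anisotropic at {2, 3}.

[2, 3]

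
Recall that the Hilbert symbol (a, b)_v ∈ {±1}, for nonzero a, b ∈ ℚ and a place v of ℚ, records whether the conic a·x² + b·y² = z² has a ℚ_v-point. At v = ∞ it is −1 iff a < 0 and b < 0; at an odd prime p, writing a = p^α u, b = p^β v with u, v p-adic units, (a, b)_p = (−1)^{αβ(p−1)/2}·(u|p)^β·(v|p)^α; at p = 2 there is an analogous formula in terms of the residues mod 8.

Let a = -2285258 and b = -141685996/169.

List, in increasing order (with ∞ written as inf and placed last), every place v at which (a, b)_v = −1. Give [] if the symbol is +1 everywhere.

[2, inf]

Mod squares: a ≡ -2378, b ≡ -36859. Check v ∈ {∞, 2, 13, 29, 31, 41}.
v=29: a=29^1·(≡20), b=29^1·(≡13) mod 29; (20|29)=+1, (13|29)=+1; (−1)^{1·1·14}·(+1)^1·(+1)^1 = +1.
v=13: a=13^0·(≡12), b=13^-2·(≡3) mod 13; (12|13)=+1, (3|13)=+1; (−1)^{0·-2·6}·(+1)^-2·(+1)^0 = +1.
v=31: a=31^2·(≡9), b=31^3·(≡19) mod 31; (9|31)=+1, (19|31)=+1; (−1)^{2·3·15}·(+1)^3·(+1)^2 = +1.
v=∞: -2378 < 0 and -36859 < 0  ⇒  (a,b)_∞ = -1.
v=2: v_2(a)=1, v_2(b)=2; units ≡ 3, 5 (mod 8); ε·ε+αω+βω = 1·0+1·1+2·1 ≡ 1  ⇒  (a,b)_2 = -1.
v=41: a=41^1·(≡22), b=41^1·(≡35) mod 41; (22|41)=-1, (35|41)=-1; (−1)^{1·1·20}·(-1)^1·(-1)^1 = +1.
Ram(-2378, -36859) = {2, ∞}; no ℚ_2-point on the conic.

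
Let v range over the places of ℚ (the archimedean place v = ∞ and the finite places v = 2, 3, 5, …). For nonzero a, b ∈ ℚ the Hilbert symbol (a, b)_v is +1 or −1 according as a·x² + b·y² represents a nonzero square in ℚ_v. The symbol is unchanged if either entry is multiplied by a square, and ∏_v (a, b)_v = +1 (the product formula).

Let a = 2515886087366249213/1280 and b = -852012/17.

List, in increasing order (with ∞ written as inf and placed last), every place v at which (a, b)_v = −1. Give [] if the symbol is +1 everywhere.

(a, b) ≡ (396865, -8211) mod (ℚ^×)²; places V = {2, 3, 5, 7, 11, 17, 23, 29, ∞}.
(a,b)_11: α=4, u≡2; β=0, v≡8 (mod 11); (2|11)=-1, (8|11)=-1; sign (−1)^0·-1^0·-1^4 = +1.
(a,b)_17: α=5, u≡9; β=-1, v≡11 (mod 17); (9|17)=+1, (11|17)=-1; sign (−1)^0·+1^-1·-1^5 = -1.
(a,b)_29: α=1, u≡26; β=0, v≡9 (mod 29); (26|29)=-1, (9|29)=+1; sign (−1)^0·-1^0·+1^1 = +1.
(a,b)_23: α=3, u≡7; β=1, v≡10 (mod 23); (7|23)=-1, (10|23)=-1; sign (−1)^1·-1^1·-1^3 = -1.
(a,b)_2: α=-8, β=2; u≡1, v≡5 (mod 8); ε(u)ε(v)=0·0, αω(v)=-8·1, βω(u)=2·0; sum ≡ 0  ⇒  +1.
(a,b)_∞: sgn(396865)=+, sgn(-8211)=−, so +1.
(a,b)_5: α=-1, u≡3; β=0, v≡4 (mod 5); (3|5)=-1, (4|5)=+1; sign (−1)^0·-1^0·+1^-1 = +1.
(a,b)_3: α=0, u≡1; β=3, v≡2 (mod 3); (1|3)=+1, (2|3)=-1; sign (−1)^0·+1^3·-1^0 = +1.
(a,b)_7: α=3, u≡1; β=3, v≡5 (mod 7); (1|7)=+1, (5|7)=-1; sign (−1)^1·+1^3·-1^3 = +1.
|Ram(396865, -8211)| = 2, even; anisotropic at {17, 23}.

[17, 23]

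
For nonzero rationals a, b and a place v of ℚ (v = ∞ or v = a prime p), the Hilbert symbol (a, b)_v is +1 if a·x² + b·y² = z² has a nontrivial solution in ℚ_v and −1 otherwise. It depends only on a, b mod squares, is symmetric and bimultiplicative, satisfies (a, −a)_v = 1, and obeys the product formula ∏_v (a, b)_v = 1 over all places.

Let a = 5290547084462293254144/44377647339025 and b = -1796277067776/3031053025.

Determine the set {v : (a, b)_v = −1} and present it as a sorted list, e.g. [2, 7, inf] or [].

Mod squares: a ≡ 34, b ≡ -18734. Check v ∈ {∞, 2, 3, 5, 7, 11, 13, 17, 19, 29}.
v=2: v_2(a)=19, v_2(b)=13; units ≡ 1, 1 (mod 8); ε·ε+αω+βω = 0·0+19·0+13·0 ≡ 0  ⇒  (a,b)_2 = +1.
v=3: a=3^4·(≡1), b=3^4·(≡1) mod 3; (1|3)=+1, (1|3)=+1; (−1)^{4·4·1}·(+1)^4·(+1)^4 = +1.
v=∞: 34 > 0 and -18734 < 0  ⇒  (a,b)_∞ = +1.
v=13: a=13^-2·(≡11), b=13^-2·(≡12) mod 13; (11|13)=-1, (12|13)=+1; (−1)^{-2·-2·6}·(-1)^-2·(+1)^-2 = +1.
v=11: a=11^-8·(≡1), b=11^-4·(≡8) mod 11; (1|11)=+1, (8|11)=-1; (−1)^{-8·-4·5}·(+1)^-4·(-1)^-8 = +1.
v=7: a=7^-2·(≡5), b=7^-2·(≡6) mod 7; (5|7)=-1, (6|7)=-1; (−1)^{-2·-2·3}·(-1)^-2·(-1)^-2 = +1.
v=17: a=17^7·(≡13), b=17^3·(≡14) mod 17; (13|17)=+1, (14|17)=-1; (−1)^{7·3·8}·(+1)^3·(-1)^7 = -1.
v=29: a=29^2·(≡7), b=29^1·(≡15) mod 29; (7|29)=+1, (15|29)=-1; (−1)^{2·1·14}·(+1)^1·(-1)^2 = +1.
v=19: a=19^2·(≡14), b=19^1·(≡2) mod 19; (14|19)=-1, (2|19)=-1; (−1)^{2·1·9}·(-1)^1·(-1)^2 = -1.
v=5: a=5^-2·(≡4), b=5^-2·(≡4) mod 5; (4|5)=+1, (4|5)=+1; (−1)^{-2·-2·2}·(+1)^-2·(+1)^-2 = +1.
Ram(34, -18734) = {17, 19}; no ℚ_17-point on the conic.

[17, 19]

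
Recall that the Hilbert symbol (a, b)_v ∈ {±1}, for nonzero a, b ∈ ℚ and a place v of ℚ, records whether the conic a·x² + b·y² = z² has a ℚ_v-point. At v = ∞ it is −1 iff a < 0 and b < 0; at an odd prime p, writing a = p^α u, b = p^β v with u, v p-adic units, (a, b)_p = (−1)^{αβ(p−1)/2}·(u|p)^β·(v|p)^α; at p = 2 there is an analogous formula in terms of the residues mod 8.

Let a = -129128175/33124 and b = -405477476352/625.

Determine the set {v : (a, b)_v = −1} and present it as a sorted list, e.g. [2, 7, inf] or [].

Mod squares: a ≡ -527, b ≡ -260338. Check v ∈ {∞, 2, 3, 5, 7, 11, 13, 17, 19, 31}.
v=∞: -527 < 0 and -260338 < 0  ⇒  (a,b)_∞ = -1.
v=7: a=7^-2·(≡5), b=7^0·(≡5) mod 7; (5|7)=-1, (5|7)=-1; (−1)^{-2·0·3}·(-1)^0·(-1)^-2 = +1.
v=19: a=19^0·(≡17), b=19^1·(≡16) mod 19; (17|19)=+1, (16|19)=+1; (−1)^{0·1·9}·(+1)^1·(+1)^0 = +1.
v=31: a=31^1·(≡28), b=31^1·(≡26) mod 31; (28|31)=+1, (26|31)=-1; (−1)^{1·1·15}·(+1)^1·(-1)^1 = +1.
v=13: a=13^-2·(≡6), b=13^3·(≡6) mod 13; (6|13)=-1, (6|13)=-1; (−1)^{-2·3·6}·(-1)^3·(-1)^-2 = -1.
v=2: v_2(a)=-2, v_2(b)=11; units ≡ 1, 7 (mod 8); ε·ε+αω+βω = 0·1+-2·0+11·0 ≡ 0  ⇒  (a,b)_2 = +1.
v=5: a=5^2·(≡2), b=5^-4·(≡3) mod 5; (2|5)=-1, (3|5)=-1; (−1)^{2·-4·2}·(-1)^-4·(-1)^2 = +1.
v=11: a=11^2·(≡4), b=11^0·(≡7) mod 11; (4|11)=+1, (7|11)=-1; (−1)^{2·0·5}·(+1)^0·(-1)^2 = +1.
v=17: a=17^1·(≡10), b=17^1·(≡10) mod 17; (10|17)=-1, (10|17)=-1; (−1)^{1·1·8}·(-1)^1·(-1)^1 = +1.
v=3: a=3^4·(≡1), b=3^2·(≡2) mod 3; (1|3)=+1, (2|3)=-1; (−1)^{4·2·1}·(+1)^2·(-1)^4 = +1.
(-527, -260338 / ℚ) ramifies at {13, ∞}: a division algebra.

[13, inf]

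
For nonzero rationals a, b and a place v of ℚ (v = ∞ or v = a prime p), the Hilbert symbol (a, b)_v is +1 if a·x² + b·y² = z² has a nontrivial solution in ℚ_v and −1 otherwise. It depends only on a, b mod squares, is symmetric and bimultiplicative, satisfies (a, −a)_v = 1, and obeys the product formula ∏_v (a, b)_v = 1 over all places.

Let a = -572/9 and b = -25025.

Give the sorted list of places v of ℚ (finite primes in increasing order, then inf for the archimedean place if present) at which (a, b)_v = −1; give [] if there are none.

(a, b) ≡ (-143, -1001) mod (ℚ^×)²; places V = {2, 3, 5, 7, 11, 13, ∞}.
(a,b)_7: α=0, u≡1; β=1, v≡2 (mod 7); (1|7)=+1, (2|7)=+1; sign (−1)^0·+1^1·+1^0 = +1.
(a,b)_3: α=-2, u≡1; β=0, v≡1 (mod 3); (1|3)=+1, (1|3)=+1; sign (−1)^0·+1^0·+1^-2 = +1.
(a,b)_5: α=0, u≡2; β=2, v≡4 (mod 5); (2|5)=-1, (4|5)=+1; sign (−1)^0·-1^2·+1^0 = +1.
(a,b)_∞: sgn(-143)=−, sgn(-1001)=−, so -1.
(a,b)_13: α=1, u≡11; β=1, v≡12 (mod 13); (11|13)=-1, (12|13)=+1; sign (−1)^0·-1^1·+1^1 = -1.
(a,b)_11: α=1, u≡4; β=1, v≡2 (mod 11); (4|11)=+1, (2|11)=-1; sign (−1)^1·+1^1·-1^1 = +1.
(a,b)_2: α=2, β=0; u≡1, v≡7 (mod 8); ε(u)ε(v)=0·1, αω(v)=2·0, βω(u)=0·0; sum ≡ 0  ⇒  +1.
(-143, -1001 / ℚ) ramifies at {13, ∞}: a division algebra.

[13, inf]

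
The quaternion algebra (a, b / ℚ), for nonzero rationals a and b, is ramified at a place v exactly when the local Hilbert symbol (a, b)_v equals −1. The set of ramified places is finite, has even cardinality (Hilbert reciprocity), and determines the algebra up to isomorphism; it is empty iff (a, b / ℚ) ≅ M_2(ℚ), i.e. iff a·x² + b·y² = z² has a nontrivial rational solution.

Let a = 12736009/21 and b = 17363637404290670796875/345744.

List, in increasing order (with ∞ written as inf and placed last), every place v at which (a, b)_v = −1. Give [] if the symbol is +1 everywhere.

Mod squares: a ≡ 1582581, b ≡ 6851. Check v ∈ {∞, 2, 3, 5, 7, 11, 13, 17, 31}.
v=17: a=17^1·(≡1), b=17^3·(≡12) mod 17; (1|17)=+1, (12|17)=-1; (−1)^{1·3·8}·(+1)^3·(-1)^1 = -1.
v=5: a=5^0·(≡4), b=5^6·(≡4) mod 5; (4|5)=+1, (4|5)=+1; (−1)^{0·6·2}·(+1)^6·(+1)^0 = +1.
v=7: a=7^-1·(≡2), b=7^-4·(≡3) mod 7; (2|7)=+1, (3|7)=-1; (−1)^{-1·-4·3}·(+1)^-4·(-1)^-1 = -1.
v=11: a=11^1·(≡8), b=11^2·(≡3) mod 11; (8|11)=-1, (3|11)=+1; (−1)^{1·2·5}·(-1)^2·(+1)^1 = +1.
v=13: a=13^3·(≡8), b=13^7·(≡5) mod 13; (8|13)=-1, (5|13)=-1; (−1)^{3·7·6}·(-1)^7·(-1)^3 = +1.
v=2: v_2(a)=0, v_2(b)=-4; units ≡ 5, 3 (mod 8); ε·ε+αω+βω = 0·1+0·1+-4·1 ≡ 0  ⇒  (a,b)_2 = +1.
v=3: a=3^-1·(≡1), b=3^-2·(≡2) mod 3; (1|3)=+1, (2|3)=-1; (−1)^{-1·-2·1}·(+1)^-2·(-1)^-1 = -1.
v=∞: 1582581 > 0 and 6851 > 0  ⇒  (a,b)_∞ = +1.
v=31: a=31^1·(≡19), b=31^3·(≡2) mod 31; (19|31)=+1, (2|31)=+1; (−1)^{1·3·15}·(+1)^3·(+1)^1 = -1.
|Ram(1582581, 6851)| = 4, even; anisotropic at {3, 7, 17, 31}.

[3, 7, 17, 31]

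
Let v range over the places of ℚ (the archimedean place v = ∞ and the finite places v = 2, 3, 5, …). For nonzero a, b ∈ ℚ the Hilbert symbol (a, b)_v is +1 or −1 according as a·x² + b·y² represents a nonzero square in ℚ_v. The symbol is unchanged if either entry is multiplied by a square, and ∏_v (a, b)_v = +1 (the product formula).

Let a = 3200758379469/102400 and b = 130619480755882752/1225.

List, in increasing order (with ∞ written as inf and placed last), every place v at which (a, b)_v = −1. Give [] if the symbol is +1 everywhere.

Mod squares: a ≡ 989, b ≡ 43. Check v ∈ {∞, 2, 3, 5, 7, 23, 43}.
v=3: a=3^6·(≡2), b=3^8·(≡1) mod 3; (2|3)=-1, (1|3)=+1; (−1)^{6·8·1}·(-1)^8·(+1)^6 = +1.
v=∞: 989 > 0 and 43 > 0  ⇒  (a,b)_∞ = +1.
v=7: a=7^4·(≡4), b=7^-2·(≡1) mod 7; (4|7)=+1, (1|7)=+1; (−1)^{4·-2·3}·(+1)^-2·(+1)^4 = +1.
v=5: a=5^-2·(≡4), b=5^-2·(≡3) mod 5; (4|5)=+1, (3|5)=-1; (−1)^{-2·-2·2}·(+1)^-2·(-1)^-2 = +1.
v=23: a=23^1·(≡17), b=23^2·(≡7) mod 23; (17|23)=-1, (7|23)=-1; (−1)^{1·2·11}·(-1)^2·(-1)^1 = -1.
v=2: v_2(a)=-12, v_2(b)=8; units ≡ 5, 3 (mod 8); ε·ε+αω+βω = 0·1+-12·1+8·1 ≡ 0  ⇒  (a,b)_2 = +1.
v=43: a=43^3·(≡24), b=43^5·(≡10) mod 43; (24|43)=+1, (10|43)=+1; (−1)^{3·5·21}·(+1)^5·(+1)^3 = -1.
(989, 43 / ℚ) ramifies at {23, 43}: a division algebra.

[23, 43]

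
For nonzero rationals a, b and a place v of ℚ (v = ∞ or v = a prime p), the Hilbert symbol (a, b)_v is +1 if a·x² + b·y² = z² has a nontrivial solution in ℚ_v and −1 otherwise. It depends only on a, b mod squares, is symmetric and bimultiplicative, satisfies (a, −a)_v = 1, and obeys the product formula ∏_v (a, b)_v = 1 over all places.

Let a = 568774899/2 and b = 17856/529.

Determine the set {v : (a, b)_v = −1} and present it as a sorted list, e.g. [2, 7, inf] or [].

[2, 17, 19, 31]

Mod squares: a ≡ 21318, b ≡ 31. Check v ∈ {∞, 2, 3, 7, 11, 17, 19, 23, 31}.
v=11: a=11^3·(≡6), b=11^0·(≡3) mod 11; (6|11)=-1, (3|11)=+1; (−1)^{3·0·5}·(-1)^0·(+1)^3 = +1.
v=2: v_2(a)=-1, v_2(b)=6; units ≡ 3, 7 (mod 8); ε·ε+αω+βω = 1·1+-1·0+6·1 ≡ 1  ⇒  (a,b)_2 = -1.
v=19: a=19^1·(≡7), b=19^0·(≡14) mod 19; (7|19)=+1, (14|19)=-1; (−1)^{1·0·9}·(+1)^0·(-1)^1 = -1.
v=17: a=17^1·(≡2), b=17^0·(≡3) mod 17; (2|17)=+1, (3|17)=-1; (−1)^{1·0·8}·(+1)^0·(-1)^1 = -1.
v=23: a=23^0·(≡5), b=23^-2·(≡8) mod 23; (5|23)=-1, (8|23)=+1; (−1)^{0·-2·11}·(-1)^-2·(+1)^0 = +1.
v=3: a=3^3·(≡2), b=3^2·(≡1) mod 3; (2|3)=-1, (1|3)=+1; (−1)^{3·2·1}·(-1)^2·(+1)^3 = +1.
v=∞: 21318 > 0 and 31 > 0  ⇒  (a,b)_∞ = +1.
v=31: a=31^0·(≡6), b=31^1·(≡9) mod 31; (6|31)=-1, (9|31)=+1; (−1)^{0·1·15}·(-1)^1·(+1)^0 = -1.
v=7: a=7^2·(≡3), b=7^0·(≡5) mod 7; (3|7)=-1, (5|7)=-1; (−1)^{2·0·3}·(-1)^0·(-1)^2 = +1.
|Ram(21318, 31)| = 4, even; anisotropic at {2, 17, 19, 31}.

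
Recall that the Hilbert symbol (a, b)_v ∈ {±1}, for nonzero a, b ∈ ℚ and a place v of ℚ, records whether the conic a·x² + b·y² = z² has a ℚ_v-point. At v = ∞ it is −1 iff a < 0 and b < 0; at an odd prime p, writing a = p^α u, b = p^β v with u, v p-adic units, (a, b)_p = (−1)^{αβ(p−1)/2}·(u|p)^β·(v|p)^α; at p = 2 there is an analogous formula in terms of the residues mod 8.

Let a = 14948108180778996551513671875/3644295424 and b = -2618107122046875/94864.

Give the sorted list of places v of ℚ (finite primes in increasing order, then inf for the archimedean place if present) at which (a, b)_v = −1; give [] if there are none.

Mod squares: a ≡ 155, b ≡ -51. Check v ∈ {∞, 2, 3, 5, 7, 11, 17, 31, 43}.
v=∞: 155 > 0 and -51 < 0  ⇒  (a,b)_∞ = +1.
v=7: a=7^-6·(≡4), b=7^-2·(≡6) mod 7; (4|7)=+1, (6|7)=-1; (−1)^{-6·-2·3}·(+1)^-2·(-1)^-6 = +1.
v=43: a=43^6·(≡2), b=43^4·(≡24) mod 43; (2|43)=-1, (24|43)=+1; (−1)^{6·4·21}·(-1)^4·(+1)^6 = +1.
v=11: a=11^-2·(≡4), b=11^-2·(≡1) mod 11; (4|11)=+1, (1|11)=+1; (−1)^{-2·-2·5}·(+1)^-2·(+1)^-2 = +1.
v=3: a=3^2·(≡2), b=3^1·(≡1) mod 3; (2|3)=-1, (1|3)=+1; (−1)^{2·1·1}·(-1)^1·(+1)^2 = -1.
v=31: a=31^3·(≡2), b=31^2·(≡15) mod 31; (2|31)=+1, (15|31)=-1; (−1)^{3·2·15}·(+1)^2·(-1)^3 = -1.
v=17: a=17^2·(≡13), b=17^1·(≡5) mod 17; (13|17)=+1, (5|17)=-1; (−1)^{2·1·8}·(+1)^1·(-1)^2 = +1.
v=2: v_2(a)=-8, v_2(b)=-4; units ≡ 3, 5 (mod 8); ε·ε+αω+βω = 1·0+-8·1+-4·1 ≡ 0  ⇒  (a,b)_2 = +1.
v=5: a=5^15·(≡1), b=5^6·(≡1) mod 5; (1|5)=+1, (1|5)=+1; (−1)^{15·6·2}·(+1)^6·(+1)^15 = +1.
(155, -51 / ℚ) ramifies at {3, 31}: a division algebra.

[3, 31]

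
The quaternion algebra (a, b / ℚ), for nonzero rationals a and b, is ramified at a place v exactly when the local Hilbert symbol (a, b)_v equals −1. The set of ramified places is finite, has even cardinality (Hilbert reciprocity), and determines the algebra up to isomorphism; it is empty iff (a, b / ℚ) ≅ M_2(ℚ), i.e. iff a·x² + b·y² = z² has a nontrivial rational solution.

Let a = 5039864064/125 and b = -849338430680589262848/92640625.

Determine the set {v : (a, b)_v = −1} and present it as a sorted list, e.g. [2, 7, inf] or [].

Mod squares: a ≡ 5, b ≡ -2958. Check v ∈ {∞, 2, 3, 5, 7, 11, 17, 29, 37}.
v=2: v_2(a)=8, v_2(b)=13; units ≡ 5, 1 (mod 8); ε·ε+αω+βω = 0·0+8·0+13·1 ≡ 1  ⇒  (a,b)_2 = -1.
v=11: a=11^0·(≡1), b=11^-2·(≡9) mod 11; (1|11)=+1, (9|11)=+1; (−1)^{0·-2·5}·(+1)^-2·(+1)^0 = +1.
v=5: a=5^-3·(≡4), b=5^-6·(≡3) mod 5; (4|5)=+1, (3|5)=-1; (−1)^{-3·-6·2}·(+1)^-6·(-1)^-3 = -1.
v=17: a=17^2·(≡6), b=17^5·(≡4) mod 17; (6|17)=-1, (4|17)=+1; (−1)^{2·5·8}·(-1)^5·(+1)^2 = -1.
v=∞: 5 > 0 and -2958 < 0  ⇒  (a,b)_∞ = +1.
v=29: a=29^2·(≡16), b=29^3·(≡10) mod 29; (16|29)=+1, (10|29)=-1; (−1)^{2·3·14}·(+1)^3·(-1)^2 = +1.
v=7: a=7^0·(≡3), b=7^-2·(≡3) mod 7; (3|7)=-1, (3|7)=-1; (−1)^{0·-2·3}·(-1)^-2·(-1)^0 = +1.
v=37: a=37^0·(≡6), b=37^2·(≡15) mod 37; (6|37)=-1, (15|37)=-1; (−1)^{0·2·18}·(-1)^2·(-1)^0 = +1.
v=3: a=3^4·(≡2), b=3^7·(≡1) mod 3; (2|3)=-1, (1|3)=+1; (−1)^{4·7·1}·(-1)^7·(+1)^4 = -1.
|Ram(5, -2958)| = 4, even; anisotropic at {2, 3, 5, 17}.

[2, 3, 5, 17]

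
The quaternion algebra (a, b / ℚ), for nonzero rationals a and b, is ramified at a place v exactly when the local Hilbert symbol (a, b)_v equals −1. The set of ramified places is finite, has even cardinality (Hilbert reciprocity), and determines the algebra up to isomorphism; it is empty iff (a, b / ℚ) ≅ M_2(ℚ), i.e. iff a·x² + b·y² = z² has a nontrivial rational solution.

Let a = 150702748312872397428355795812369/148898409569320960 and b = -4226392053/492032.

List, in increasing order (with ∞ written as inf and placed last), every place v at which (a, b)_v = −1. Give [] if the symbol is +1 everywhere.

[7, 19]

Mod squares: a ≡ 655690, b ≡ -3306. Check v ∈ {∞, 2, 3, 5, 7, 13, 17, 19, 23, 29, 31, 41}.
v=41: a=41^4·(≡2), b=41^2·(≡24) mod 41; (2|41)=+1, (24|41)=-1; (−1)^{4·2·20}·(+1)^2·(-1)^4 = +1.
v=29: a=29^3·(≡8), b=29^1·(≡17) mod 29; (8|29)=-1, (17|29)=-1; (−1)^{3·1·14}·(-1)^1·(-1)^3 = +1.
v=19: a=19^3·(≡4), b=19^1·(≡9) mod 19; (4|19)=+1, (9|19)=+1; (−1)^{3·1·9}·(+1)^1·(+1)^3 = -1.
v=31: a=31^-6·(≡4), b=31^-2·(≡30) mod 31; (4|31)=+1, (30|31)=-1; (−1)^{-6·-2·15}·(+1)^-2·(-1)^-6 = +1.
v=2: v_2(a)=-25, v_2(b)=-9; units ≡ 5, 3 (mod 8); ε·ε+αω+βω = 0·1+-25·1+-9·1 ≡ 0  ⇒  (a,b)_2 = +1.
v=3: a=3^16·(≡1), b=3^3·(≡2) mod 3; (1|3)=+1, (2|3)=-1; (−1)^{16·3·1}·(+1)^3·(-1)^16 = +1.
v=5: a=5^-1·(≡2), b=5^0·(≡1) mod 5; (2|5)=-1, (1|5)=+1; (−1)^{-1·0·2}·(-1)^0·(+1)^-1 = +1.
v=13: a=13^0·(≡10), b=13^2·(≡4) mod 13; (10|13)=+1, (4|13)=+1; (−1)^{0·2·6}·(+1)^2·(+1)^0 = +1.
v=23: a=23^2·(≡3), b=23^0·(≡4) mod 23; (3|23)=+1, (4|23)=+1; (−1)^{2·0·11}·(+1)^0·(+1)^2 = +1.
v=7: a=7^7·(≡5), b=7^0·(≡6) mod 7; (5|7)=-1, (6|7)=-1; (−1)^{7·0·3}·(-1)^0·(-1)^7 = -1.
v=∞: 655690 > 0 and -3306 < 0  ⇒  (a,b)_∞ = +1.
v=17: a=17^1·(≡6), b=17^0·(≡13) mod 17; (6|17)=-1, (13|17)=+1; (−1)^{1·0·8}·(-1)^0·(+1)^1 = +1.
|Ram(655690, -3306)| = 2, even; anisotropic at {7, 19}.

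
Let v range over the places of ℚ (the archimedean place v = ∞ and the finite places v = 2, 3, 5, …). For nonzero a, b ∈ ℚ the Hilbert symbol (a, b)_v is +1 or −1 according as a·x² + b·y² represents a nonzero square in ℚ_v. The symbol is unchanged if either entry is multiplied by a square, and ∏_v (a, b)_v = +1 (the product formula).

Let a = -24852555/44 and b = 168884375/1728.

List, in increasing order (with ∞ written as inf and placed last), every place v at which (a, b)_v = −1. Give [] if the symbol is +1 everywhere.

Mod squares: a ≡ -2145, b ≡ 2805. Check v ∈ {∞, 2, 3, 5, 7, 11, 13, 17}.
v=11: a=11^-1·(≡5), b=11^1·(≡7) mod 11; (5|11)=+1, (7|11)=-1; (−1)^{-1·1·5}·(+1)^1·(-1)^-1 = +1.
v=7: a=7^2·(≡2), b=7^0·(≡5) mod 7; (2|7)=+1, (5|7)=-1; (−1)^{2·0·3}·(+1)^0·(-1)^2 = +1.
v=∞: -2145 < 0 and 2805 > 0  ⇒  (a,b)_∞ = +1.
v=3: a=3^3·(≡2), b=3^-3·(≡2) mod 3; (2|3)=-1, (2|3)=-1; (−1)^{3·-3·1}·(-1)^-3·(-1)^3 = -1.
v=13: a=13^1·(≡9), b=13^0·(≡3) mod 13; (9|13)=+1, (3|13)=+1; (−1)^{1·0·6}·(+1)^0·(+1)^1 = +1.
v=2: v_2(a)=-2, v_2(b)=-6; units ≡ 7, 5 (mod 8); ε·ε+αω+βω = 1·0+-2·1+-6·0 ≡ 0  ⇒  (a,b)_2 = +1.
v=5: a=5^1·(≡1), b=5^5·(≡1) mod 5; (1|5)=+1, (1|5)=+1; (−1)^{1·5·2}·(+1)^5·(+1)^1 = +1.
v=17: a=17^2·(≡11), b=17^3·(≡14) mod 17; (11|17)=-1, (14|17)=-1; (−1)^{2·3·8}·(-1)^3·(-1)^2 = -1.
|Ram(-2145, 2805)| = 2, even; anisotropic at {3, 17}.

[3, 17]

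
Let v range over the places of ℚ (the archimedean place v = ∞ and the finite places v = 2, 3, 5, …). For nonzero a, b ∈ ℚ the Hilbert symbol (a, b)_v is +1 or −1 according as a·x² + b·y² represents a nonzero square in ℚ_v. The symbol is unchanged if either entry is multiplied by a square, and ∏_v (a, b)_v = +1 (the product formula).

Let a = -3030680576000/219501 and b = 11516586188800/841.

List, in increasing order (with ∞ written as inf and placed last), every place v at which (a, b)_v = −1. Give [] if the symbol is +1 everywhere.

Mod squares: a ≡ -60610, b ≡ 22. Check v ∈ {∞, 2, 3, 5, 7, 11, 17, 19, 29}.
v=5: a=5^3·(≡2), b=5^2·(≡2) mod 5; (2|5)=-1, (2|5)=-1; (−1)^{3·2·2}·(-1)^2·(-1)^3 = -1.
v=19: a=19^1·(≡2), b=19^2·(≡2) mod 19; (2|19)=-1, (2|19)=-1; (−1)^{1·2·9}·(-1)^2·(-1)^1 = -1.
v=2: v_2(a)=13, v_2(b)=13; units ≡ 7, 3 (mod 8); ε·ε+αω+βω = 1·1+13·1+13·0 ≡ 0  ⇒  (a,b)_2 = +1.
v=17: a=17^2·(≡6), b=17^2·(≡6) mod 17; (6|17)=-1, (6|17)=-1; (−1)^{2·2·8}·(-1)^2·(-1)^2 = +1.
v=11: a=11^1·(≡3), b=11^1·(≡10) mod 11; (3|11)=+1, (10|11)=-1; (−1)^{1·1·5}·(+1)^1·(-1)^1 = +1.
v=29: a=29^-3·(≡27), b=29^-2·(≡22) mod 29; (27|29)=-1, (22|29)=+1; (−1)^{-3·-2·14}·(-1)^-2·(+1)^-3 = +1.
v=3: a=3^-2·(≡2), b=3^0·(≡1) mod 3; (2|3)=-1, (1|3)=+1; (−1)^{-2·0·1}·(-1)^0·(+1)^-2 = +1.
v=∞: -60610 < 0 and 22 > 0  ⇒  (a,b)_∞ = +1.
v=7: a=7^2·(≡5), b=7^2·(≡4) mod 7; (5|7)=-1, (4|7)=+1; (−1)^{2·2·3}·(-1)^2·(+1)^2 = +1.
Ram(-60610, 22) = {5, 19}; no ℚ_5-point on the conic.

[5, 19]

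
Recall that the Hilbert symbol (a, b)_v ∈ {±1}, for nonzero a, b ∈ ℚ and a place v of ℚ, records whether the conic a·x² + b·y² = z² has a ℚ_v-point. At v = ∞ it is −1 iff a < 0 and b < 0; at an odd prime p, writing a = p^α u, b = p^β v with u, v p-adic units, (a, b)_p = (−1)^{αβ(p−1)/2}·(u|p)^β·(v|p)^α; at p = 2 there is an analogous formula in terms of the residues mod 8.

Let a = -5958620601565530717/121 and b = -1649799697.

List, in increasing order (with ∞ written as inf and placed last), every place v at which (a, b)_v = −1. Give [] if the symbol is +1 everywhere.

(a, b) ≡ (-37, -1205113) mod (ℚ^×)²; places V = {2, 3, 7, 11, 13, 17, 19, 37, 41, ∞}.
(a,b)_3: α=4, u≡2; β=0, v≡2 (mod 3); (2|3)=-1, (2|3)=-1; sign (−1)^0·-1^0·-1^4 = +1.
(a,b)_37: α=3, u≡33; β=2, v≡14 (mod 37); (33|37)=+1, (14|37)=-1; sign (−1)^0·+1^2·-1^3 = -1.
(a,b)_19: α=2, u≡7; β=1, v≡14 (mod 19); (7|19)=+1, (14|19)=-1; sign (−1)^0·+1^1·-1^2 = +1.
(a,b)_∞: sgn(-37)=−, sgn(-1205113)=−, so -1.
(a,b)_7: α=2, u≡5; β=1, v≡3 (mod 7); (5|7)=-1, (3|7)=-1; sign (−1)^0·-1^1·-1^2 = -1.
(a,b)_2: α=0, β=0; u≡3, v≡7 (mod 8); ε(u)ε(v)=1·1, αω(v)=0·0, βω(u)=0·1; sum ≡ 1  ⇒  -1.
(a,b)_41: α=2, u≡20; β=1, v≡23 (mod 41); (20|41)=+1, (23|41)=+1; sign (−1)^0·+1^1·+1^2 = +1.
(a,b)_11: α=-2, u≡6; β=0, v≡4 (mod 11); (6|11)=-1, (4|11)=+1; sign (−1)^0·-1^0·+1^-2 = +1.
(a,b)_17: α=2, u≡3; β=1, v≡9 (mod 17); (3|17)=-1, (9|17)=+1; sign (−1)^0·-1^1·+1^2 = -1.
(a,b)_13: α=2, u≡11; β=1, v≡8 (mod 13); (11|13)=-1, (8|13)=-1; sign (−1)^0·-1^1·-1^2 = -1.
Ram(-37, -1205113) = {2, 7, 13, 17, 37, ∞}; no ℚ_2-point on the conic.

[2, 7, 13, 17, 37, inf]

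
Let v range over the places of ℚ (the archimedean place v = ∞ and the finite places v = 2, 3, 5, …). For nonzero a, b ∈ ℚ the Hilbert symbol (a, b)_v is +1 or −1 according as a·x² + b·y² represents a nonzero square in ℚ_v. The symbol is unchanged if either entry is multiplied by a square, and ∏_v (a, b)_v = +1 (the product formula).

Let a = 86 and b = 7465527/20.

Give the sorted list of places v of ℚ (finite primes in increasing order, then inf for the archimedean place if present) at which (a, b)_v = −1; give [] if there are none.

[47, 53]

Mod squares: a ≡ 86, b ≡ 460835. Check v ∈ {∞, 2, 3, 5, 37, 43, 47, 53}.
v=3: a=3^0·(≡2), b=3^4·(≡2) mod 3; (2|3)=-1, (2|3)=-1; (−1)^{0·4·1}·(-1)^4·(-1)^0 = +1.
v=43: a=43^1·(≡2), b=43^0·(≡17) mod 43; (2|43)=-1, (17|43)=+1; (−1)^{1·0·21}·(-1)^0·(+1)^1 = +1.
v=53: a=53^0·(≡33), b=53^1·(≡39) mod 53; (33|53)=-1, (39|53)=-1; (−1)^{0·1·26}·(-1)^1·(-1)^0 = -1.
v=37: a=37^0·(≡12), b=37^1·(≡19) mod 37; (12|37)=+1, (19|37)=-1; (−1)^{0·1·18}·(+1)^1·(-1)^0 = +1.
v=47: a=47^0·(≡39), b=47^1·(≡39) mod 47; (39|47)=-1, (39|47)=-1; (−1)^{0·1·23}·(-1)^1·(-1)^0 = -1.
v=5: a=5^0·(≡1), b=5^-1·(≡3) mod 5; (1|5)=+1, (3|5)=-1; (−1)^{0·-1·2}·(+1)^-1·(-1)^0 = +1.
v=2: v_2(a)=1, v_2(b)=-2; units ≡ 3, 3 (mod 8); ε·ε+αω+βω = 1·1+1·1+-2·1 ≡ 0  ⇒  (a,b)_2 = +1.
v=∞: 86 > 0 and 460835 > 0  ⇒  (a,b)_∞ = +1.
|Ram(86, 460835)| = 2, even; anisotropic at {47, 53}.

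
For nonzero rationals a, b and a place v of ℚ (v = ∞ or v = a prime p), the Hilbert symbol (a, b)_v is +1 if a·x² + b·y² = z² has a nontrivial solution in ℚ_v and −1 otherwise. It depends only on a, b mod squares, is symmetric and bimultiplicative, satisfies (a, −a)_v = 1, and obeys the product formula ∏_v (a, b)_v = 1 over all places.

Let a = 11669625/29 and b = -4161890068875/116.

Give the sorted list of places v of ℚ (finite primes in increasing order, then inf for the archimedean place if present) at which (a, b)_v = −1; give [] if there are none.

Mod squares: a ≡ 1504085, b ≡ -6622486255. Check v ∈ {∞, 2, 3, 5, 7, 11, 17, 23, 29, 37, 41}.
v=7: a=7^0·(≡2), b=7^1·(≡2) mod 7; (2|7)=+1, (2|7)=+1; (−1)^{0·1·3}·(+1)^1·(+1)^0 = +1.
v=2: v_2(a)=0, v_2(b)=-2; units ≡ 5, 1 (mod 8); ε·ε+αω+βω = 0·0+0·0+-2·1 ≡ 0  ⇒  (a,b)_2 = +1.
v=23: a=23^1·(≡3), b=23^1·(≡2) mod 23; (3|23)=+1, (2|23)=+1; (−1)^{1·1·11}·(+1)^1·(+1)^1 = -1.
v=41: a=41^1·(≡10), b=41^1·(≡40) mod 41; (10|41)=+1, (40|41)=+1; (−1)^{1·1·20}·(+1)^1·(+1)^1 = +1.
v=37: a=37^0·(≡8), b=37^1·(≡36) mod 37; (8|37)=-1, (36|37)=+1; (−1)^{0·1·18}·(-1)^1·(+1)^0 = -1.
v=5: a=5^3·(≡3), b=5^3·(≡4) mod 5; (3|5)=-1, (4|5)=+1; (−1)^{3·3·2}·(-1)^3·(+1)^3 = -1.
v=11: a=11^1·(≡5), b=11^1·(≡7) mod 11; (5|11)=+1, (7|11)=-1; (−1)^{1·1·5}·(+1)^1·(-1)^1 = +1.
v=29: a=29^-1·(≡25), b=29^-1·(≡1) mod 29; (25|29)=+1, (1|29)=+1; (−1)^{-1·-1·14}·(+1)^-1·(+1)^-1 = +1.
v=3: a=3^2·(≡2), b=3^6·(≡2) mod 3; (2|3)=-1, (2|3)=-1; (−1)^{2·6·1}·(-1)^6·(-1)^2 = +1.
v=∞: 1504085 > 0 and -6622486255 < 0  ⇒  (a,b)_∞ = +1.
v=17: a=17^0·(≡5), b=17^1·(≡3) mod 17; (5|17)=-1, (3|17)=-1; (−1)^{0·1·8}·(-1)^1·(-1)^0 = -1.
(1504085, -6622486255 / ℚ) ramifies at {5, 17, 23, 37}: a division algebra.

[5, 17, 23, 37]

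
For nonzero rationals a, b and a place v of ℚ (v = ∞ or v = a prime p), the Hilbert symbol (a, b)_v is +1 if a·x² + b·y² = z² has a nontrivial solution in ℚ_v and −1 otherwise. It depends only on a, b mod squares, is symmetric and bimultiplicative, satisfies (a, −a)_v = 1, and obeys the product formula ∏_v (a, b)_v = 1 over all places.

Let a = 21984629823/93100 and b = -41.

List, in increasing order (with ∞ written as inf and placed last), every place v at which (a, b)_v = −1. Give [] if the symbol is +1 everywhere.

[13, 17, 41, 43]

Mod squares: a ≡ 180557, b ≡ -41. Check v ∈ {∞, 2, 3, 5, 7, 13, 17, 19, 41, 43}.
v=3: a=3^4·(≡2), b=3^0·(≡1) mod 3; (2|3)=-1, (1|3)=+1; (−1)^{4·0·1}·(-1)^0·(+1)^4 = +1.
v=43: a=43^1·(≡32), b=43^0·(≡2) mod 43; (32|43)=-1, (2|43)=-1; (−1)^{1·0·21}·(-1)^0·(-1)^1 = -1.
v=17: a=17^1·(≡1), b=17^0·(≡10) mod 17; (1|17)=+1, (10|17)=-1; (−1)^{1·0·8}·(+1)^0·(-1)^1 = -1.
v=7: a=7^-2·(≡3), b=7^0·(≡1) mod 7; (3|7)=-1, (1|7)=+1; (−1)^{-2·0·3}·(-1)^0·(+1)^-2 = +1.
v=5: a=5^-2·(≡2), b=5^0·(≡4) mod 5; (2|5)=-1, (4|5)=+1; (−1)^{-2·0·2}·(-1)^0·(+1)^-2 = +1.
v=19: a=19^-1·(≡8), b=19^0·(≡16) mod 19; (8|19)=-1, (16|19)=+1; (−1)^{-1·0·9}·(-1)^0·(+1)^-1 = +1.
v=13: a=13^5·(≡5), b=13^0·(≡11) mod 13; (5|13)=-1, (11|13)=-1; (−1)^{5·0·6}·(-1)^0·(-1)^5 = -1.
v=∞: 180557 > 0 and -41 < 0  ⇒  (a,b)_∞ = +1.
v=2: v_2(a)=-2, v_2(b)=0; units ≡ 5, 7 (mod 8); ε·ε+αω+βω = 0·1+-2·0+0·1 ≡ 0  ⇒  (a,b)_2 = +1.
v=41: a=41^0·(≡28), b=41^1·(≡40) mod 41; (28|41)=-1, (40|41)=+1; (−1)^{0·1·20}·(-1)^1·(+1)^0 = -1.
Ram(180557, -41) = {13, 17, 41, 43}; no ℚ_13-point on the conic.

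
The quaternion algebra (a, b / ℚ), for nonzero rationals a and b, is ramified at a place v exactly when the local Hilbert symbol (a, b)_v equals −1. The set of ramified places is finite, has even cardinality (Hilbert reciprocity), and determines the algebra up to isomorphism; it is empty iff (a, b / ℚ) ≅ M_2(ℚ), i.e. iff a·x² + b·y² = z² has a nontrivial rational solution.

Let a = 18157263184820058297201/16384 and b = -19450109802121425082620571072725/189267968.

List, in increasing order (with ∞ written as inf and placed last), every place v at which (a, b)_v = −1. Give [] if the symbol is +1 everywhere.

[7, 29]

(a, b) ≡ (232841, -213962) mod (ℚ^×)²; places V = {2, 3, 5, 7, 17, 19, 29, 31, 37, ∞}.
(a,b)_19: α=0, u≡15; β=-2, v≡9 (mod 19); (15|19)=-1, (9|19)=+1; sign (−1)^0·-1^-2·+1^0 = +1.
(a,b)_31: α=1, u≡7; β=1, v≡29 (mod 31); (7|31)=+1, (29|31)=-1; sign (−1)^1·+1^1·-1^1 = +1.
(a,b)_5: α=0, u≡4; β=2, v≡2 (mod 5); (4|5)=+1, (2|5)=-1; sign (−1)^0·+1^2·-1^0 = +1.
(a,b)_17: α=2, u≡2; β=3, v≡12 (mod 17); (2|17)=+1, (12|17)=-1; sign (−1)^0·+1^3·-1^2 = +1.
(a,b)_7: α=3, u≡3; β=3, v≡3 (mod 7); (3|7)=-1, (3|7)=-1; sign (−1)^1·-1^3·-1^3 = -1.
(a,b)_2: α=-14, β=-19; u≡1, v≡3 (mod 8); ε(u)ε(v)=0·1, αω(v)=-14·1, βω(u)=-19·0; sum ≡ 0  ⇒  +1.
(a,b)_29: α=3, u≡16; β=5, v≡15 (mod 29); (16|29)=+1, (15|29)=-1; sign (−1)^0·+1^5·-1^3 = -1.
(a,b)_37: α=3, u≡12; β=4, v≡3 (mod 37); (12|37)=+1, (3|37)=+1; sign (−1)^0·+1^4·+1^3 = +1.
(a,b)_∞: sgn(232841)=+, sgn(-213962)=−, so +1.
(a,b)_3: α=14, u≡2; β=18, v≡1 (mod 3); (2|3)=-1, (1|3)=+1; sign (−1)^0·-1^18·+1^14 = +1.
|Ram(232841, -213962)| = 2, even; anisotropic at {7, 29}.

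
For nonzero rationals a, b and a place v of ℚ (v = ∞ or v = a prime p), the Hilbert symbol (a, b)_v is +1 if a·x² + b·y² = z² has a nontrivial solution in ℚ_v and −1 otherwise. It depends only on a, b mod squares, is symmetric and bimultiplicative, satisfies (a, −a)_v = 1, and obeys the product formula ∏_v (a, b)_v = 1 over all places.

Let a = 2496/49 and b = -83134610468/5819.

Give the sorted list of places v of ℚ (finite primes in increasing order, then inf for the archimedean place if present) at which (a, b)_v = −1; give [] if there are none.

Mod squares: a ≡ 39, b ≡ -4680907. Check v ∈ {∞, 2, 3, 7, 11, 13, 17, 23, 31, 37, 53}.
v=∞: 39 > 0 and -4680907 < 0  ⇒  (a,b)_∞ = +1.
v=53: a=53^0·(≡12), b=53^1·(≡19) mod 53; (12|53)=-1, (19|53)=-1; (−1)^{0·1·26}·(-1)^1·(-1)^0 = -1.
v=2: v_2(a)=6, v_2(b)=2; units ≡ 7, 5 (mod 8); ε·ε+αω+βω = 1·0+6·1+2·0 ≡ 0  ⇒  (a,b)_2 = +1.
v=3: a=3^1·(≡1), b=3^0·(≡2) mod 3; (1|3)=+1, (2|3)=-1; (−1)^{1·0·1}·(+1)^0·(-1)^1 = -1.
v=11: a=11^0·(≡2), b=11^-1·(≡3) mod 11; (2|11)=-1, (3|11)=+1; (−1)^{0·-1·5}·(-1)^-1·(+1)^0 = -1.
v=7: a=7^-2·(≡4), b=7^1·(≡2) mod 7; (4|7)=+1, (2|7)=+1; (−1)^{-2·1·3}·(+1)^1·(+1)^-2 = +1.
v=23: a=23^0·(≡4), b=23^-2·(≡10) mod 23; (4|23)=+1, (10|23)=-1; (−1)^{0·-2·11}·(+1)^-2·(-1)^0 = +1.
v=31: a=31^0·(≡25), b=31^1·(≡9) mod 31; (25|31)=+1, (9|31)=+1; (−1)^{0·1·15}·(+1)^1·(+1)^0 = +1.
v=37: a=37^0·(≡23), b=37^1·(≡32) mod 37; (23|37)=-1, (32|37)=-1; (−1)^{0·1·18}·(-1)^1·(-1)^0 = -1.
v=13: a=13^1·(≡1), b=13^2·(≡1) mod 13; (1|13)=+1, (1|13)=+1; (−1)^{1·2·6}·(+1)^2·(+1)^1 = +1.
v=17: a=17^0·(≡10), b=17^2·(≡8) mod 17; (10|17)=-1, (8|17)=+1; (−1)^{0·2·8}·(-1)^2·(+1)^0 = +1.
Ram(39, -4680907) = {3, 11, 37, 53}; no ℚ_3-point on the conic.

[3, 11, 37, 53]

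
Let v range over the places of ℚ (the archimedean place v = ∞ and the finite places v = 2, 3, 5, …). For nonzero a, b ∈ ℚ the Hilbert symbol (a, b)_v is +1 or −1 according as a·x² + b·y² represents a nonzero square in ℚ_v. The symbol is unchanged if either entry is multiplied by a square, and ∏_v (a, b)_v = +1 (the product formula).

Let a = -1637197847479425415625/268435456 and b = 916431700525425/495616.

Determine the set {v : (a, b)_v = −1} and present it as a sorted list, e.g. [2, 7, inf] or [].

[5, 37]

(a, b) ≡ (-185, 21793) mod (ℚ^×)²; places V = {2, 3, 5, 7, 11, 19, 31, 37, ∞}.
(a,b)_31: α=4, u≡8; β=3, v≡27 (mod 31); (8|31)=+1, (27|31)=-1; sign (−1)^0·+1^3·-1^4 = +1.
(a,b)_3: α=0, u≡1; β=6, v≡1 (mod 3); (1|3)=+1, (1|3)=+1; sign (−1)^0·+1^6·+1^0 = +1.
(a,b)_37: α=1, u≡32; β=1, v≡7 (mod 37); (32|37)=-1, (7|37)=+1; sign (−1)^0·-1^1·+1^1 = -1.
(a,b)_5: α=5, u≡2; β=2, v≡2 (mod 5); (2|5)=-1, (2|5)=-1; sign (−1)^0·-1^2·-1^5 = -1.
(a,b)_∞: sgn(-185)=−, sgn(21793)=+, so +1.
(a,b)_19: α=4, u≡16; β=1, v≡9 (mod 19); (16|19)=+1, (9|19)=+1; sign (−1)^0·+1^1·+1^4 = +1.
(a,b)_2: α=-28, β=-12; u≡7, v≡1 (mod 8); ε(u)ε(v)=1·0, αω(v)=-28·0, βω(u)=-12·0; sum ≡ 0  ⇒  +1.
(a,b)_11: α=0, u≡7; β=-2, v≡10 (mod 11); (7|11)=-1, (10|11)=-1; sign (−1)^0·-1^-2·-1^0 = +1.
(a,b)_7: α=6, u≡4; β=4, v≡1 (mod 7); (4|7)=+1, (1|7)=+1; sign (−1)^0·+1^4·+1^6 = +1.
Ram(-185, 21793) = {5, 37}; no ℚ_5-point on the conic.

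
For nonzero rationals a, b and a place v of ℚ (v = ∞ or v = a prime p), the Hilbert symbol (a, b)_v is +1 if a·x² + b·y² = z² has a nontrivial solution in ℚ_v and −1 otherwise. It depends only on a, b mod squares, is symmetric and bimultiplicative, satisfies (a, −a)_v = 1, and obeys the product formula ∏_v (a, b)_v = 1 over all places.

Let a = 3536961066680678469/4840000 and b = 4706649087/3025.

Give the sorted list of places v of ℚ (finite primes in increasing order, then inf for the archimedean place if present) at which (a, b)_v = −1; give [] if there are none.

Mod squares: a ≡ 2261, b ≡ 6783. Check v ∈ {∞, 2, 3, 5, 7, 11, 17, 19}.
v=5: a=5^-4·(≡1), b=5^-2·(≡2) mod 5; (1|5)=+1, (2|5)=-1; (−1)^{-4·-2·2}·(+1)^-2·(-1)^-4 = +1.
v=19: a=19^3·(≡1), b=19^1·(≡10) mod 19; (1|19)=+1, (10|19)=-1; (−1)^{3·1·9}·(+1)^1·(-1)^3 = +1.
v=17: a=17^5·(≡14), b=17^3·(≡2) mod 17; (14|17)=-1, (2|17)=+1; (−1)^{5·3·8}·(-1)^3·(+1)^5 = -1.
v=7: a=7^9·(≡1), b=7^5·(≡6) mod 7; (1|7)=+1, (6|7)=-1; (−1)^{9·5·3}·(+1)^5·(-1)^9 = +1.
v=2: v_2(a)=-6, v_2(b)=0; units ≡ 5, 7 (mod 8); ε·ε+αω+βω = 0·1+-6·0+0·1 ≡ 0  ⇒  (a,b)_2 = +1.
v=11: a=11^-2·(≡2), b=11^-2·(≡10) mod 11; (2|11)=-1, (10|11)=-1; (−1)^{-2·-2·5}·(-1)^-2·(-1)^-2 = +1.
v=∞: 2261 > 0 and 6783 > 0  ⇒  (a,b)_∞ = +1.
v=3: a=3^2·(≡2), b=3^1·(≡2) mod 3; (2|3)=-1, (2|3)=-1; (−1)^{2·1·1}·(-1)^1·(-1)^2 = -1.
(2261, 6783 / ℚ) ramifies at {3, 17}: a division algebra.

[3, 17]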